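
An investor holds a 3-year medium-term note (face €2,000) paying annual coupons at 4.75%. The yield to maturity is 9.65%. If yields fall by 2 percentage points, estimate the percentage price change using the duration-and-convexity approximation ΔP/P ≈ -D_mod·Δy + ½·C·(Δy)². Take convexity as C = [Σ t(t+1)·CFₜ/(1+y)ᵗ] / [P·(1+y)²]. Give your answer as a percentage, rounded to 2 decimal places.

With y = 0.0965:
  t   CF        PV=CF/(1+0.0965)^t    t·PV        t(t+1)·PV
  1        95.00        86.6393        86.6393         173.2786
  2        95.00        79.0144       158.0288         474.0865
  3     2,095.00     1,589.1252     4,767.3757      19,069.5026
  Σ                  1,754.7789     5,012.0438      19,716.8677
P = 1,754.7789; D_Mac = 2.85623 yrs; D_mod = 2.60486 yrs; C = 9.34541.
Duration effect: -2.60486 × (-0.02) = +0.052097
Convexity effect: 0.5 × 9.34541 × (-0.02)² = +0.0018691
ΔP/P ≈ +0.052097 + 0.0018691 = +0.053966 = +5.3966%.

+5.40%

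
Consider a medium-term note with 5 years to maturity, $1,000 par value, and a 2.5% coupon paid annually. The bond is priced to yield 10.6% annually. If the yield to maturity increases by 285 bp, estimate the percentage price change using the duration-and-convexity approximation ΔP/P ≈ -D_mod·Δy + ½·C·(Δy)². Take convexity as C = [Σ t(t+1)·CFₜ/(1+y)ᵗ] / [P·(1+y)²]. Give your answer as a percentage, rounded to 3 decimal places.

-11.207%

With y = 0.106:
  t   CF        PV=CF/(1+0.106)^t    t·PV        t(t+1)·PV
  1        25.00        22.6040        22.6040          45.2080
  2        25.00        20.4376        40.8752         122.6256
  3        25.00        18.4788        55.4365         221.7460
  4        25.00        16.7078        66.8312         334.1562
  5     1,025.00       619.3672     3,096.8362      18,581.0172
  Σ                    697.5955     3,282.5831      19,304.7529
P = 697.5955; D_Mac = 4.70557 yrs; D_mod = 4.25458 yrs; C = 22.62301.
Duration effect: -4.25458 × (+0.0285) = -0.121256
Convexity effect: 0.5 × 22.62301 × (0.0285)² = +0.0091878
ΔP/P ≈ -0.121256 + 0.0091878 = -0.112068 = -11.2068%.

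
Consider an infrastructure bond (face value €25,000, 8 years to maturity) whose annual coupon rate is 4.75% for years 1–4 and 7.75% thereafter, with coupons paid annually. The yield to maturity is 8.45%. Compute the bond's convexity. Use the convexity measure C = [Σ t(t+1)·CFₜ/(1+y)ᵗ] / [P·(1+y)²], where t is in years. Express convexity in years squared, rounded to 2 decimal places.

With y = 0.0845:
  t   CF        PV=CF/(1+0.0845)^t    t·PV        t(t+1)·PV
  1     1,187.50     1,094.9746     1,094.9746       2,189.9493
  2     1,187.50     1,009.6585     2,019.3170       6,057.9510
  3     1,187.50       930.9899     2,792.9696      11,171.8783
  4     1,187.50       858.4508     3,433.8031      17,169.0153
  5     1,937.50     1,291.4986     6,457.4928      38,744.9571
  6     1,937.50     1,190.8701     7,145.2203      50,016.5421
  7     1,937.50     1,098.0821     7,686.5748      61,492.5983
  8    26,937.50    14,077.3477   112,618.7814   1,013,569.0326
  Σ                 21,551.8722   143,249.1336   1,200,411.9239
P = 21,551.8722.
Convexity = Σ t(t+1)·PV / [P·(1+y)²] = 1,200,411.9239 / (21,551.8722 × 1.176140) = 47.35722.

47.36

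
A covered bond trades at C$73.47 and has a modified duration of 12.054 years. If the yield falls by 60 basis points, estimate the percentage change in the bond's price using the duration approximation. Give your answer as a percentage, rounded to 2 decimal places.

+7.23%

Duration approximation: ΔP/P ≈ -D_mod · Δy = -12.054 × (-0.006) = +0.072324.
As a percentage: +7.2324%.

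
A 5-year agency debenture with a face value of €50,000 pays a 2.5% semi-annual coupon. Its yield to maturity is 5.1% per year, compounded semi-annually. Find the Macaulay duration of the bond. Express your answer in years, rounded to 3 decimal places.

4.710 years

Periodic yield y = 0.0255. Discount each cash flow and weight by its period:
  t   CF        PV=CF/(1+0.0255)^t    t·PV
  1       625.00       609.4588       609.4588
  2       625.00       594.3040     1,188.6081
  3       625.00       579.5261     1,738.5784
  4       625.00       565.1157     2,260.4627
  5       625.00       551.0636     2,755.3178
  6       625.00       537.3609     3,224.1652
  7       625.00       523.9989     3,667.9922
  8       625.00       510.9692     4,087.7534
  9       625.00       498.2635     4,484.3711
  10   50,625.00    39,355.7678   393,557.6777
  Σ                 44,325.8284   417,574.3853
Price P = Σ PV = 44,325.8284.
Macaulay duration = Σ(t·PV) / P = 417,574.3853 / 44,325.8284 = 9.42057 half-year periods.
In years: 9.42057 / 2 = 4.71028 years.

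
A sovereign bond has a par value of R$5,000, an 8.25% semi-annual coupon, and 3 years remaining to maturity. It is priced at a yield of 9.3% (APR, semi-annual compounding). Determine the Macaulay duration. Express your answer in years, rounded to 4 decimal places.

2.7136 years

Periodic yield y = 0.0465. Discount each cash flow and weight by its period:
  t   CF        PV=CF/(1+0.0465)^t    t·PV
  1       206.25       197.0855       197.0855
  2       206.25       188.3283       376.6565
  3       206.25       179.9601       539.8803
  4       206.25       171.9638       687.8552
  5       206.25       164.3228       821.6139
  6     5,206.25     3,963.5982    23,781.5892
  Σ                  4,865.2587    26,404.6807
Price P = Σ PV = 4,865.2587.
Macaulay duration = Σ(t·PV) / P = 26,404.6807 / 4,865.2587 = 5.42719 half-year periods.
In years: 5.42719 / 2 = 2.71359 years.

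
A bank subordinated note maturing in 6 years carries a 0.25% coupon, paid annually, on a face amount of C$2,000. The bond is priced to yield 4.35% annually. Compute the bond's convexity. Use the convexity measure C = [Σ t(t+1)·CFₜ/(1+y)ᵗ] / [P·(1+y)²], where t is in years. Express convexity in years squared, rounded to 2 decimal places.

With y = 0.0435:
  t   CF        PV=CF/(1+0.0435)^t    t·PV        t(t+1)·PV
  1         5.00         4.7916         4.7916           9.5831
  2         5.00         4.5918         9.1836          27.5509
  3         5.00         4.4004        13.2012          52.8049
  4         5.00         4.2170        16.8679          84.3393
  5         5.00         4.0412        20.2059         121.2353
  6     2,005.00     1,552.9578     9,317.7468      65,224.2279
  Σ                  1,574.9997     9,381.9970      65,519.7415
P = 1,574.9997.
Convexity = Σ t(t+1)·PV / [P·(1+y)²] = 65,519.7415 / (1,574.9997 × 1.088892) = 38.20382.

38.20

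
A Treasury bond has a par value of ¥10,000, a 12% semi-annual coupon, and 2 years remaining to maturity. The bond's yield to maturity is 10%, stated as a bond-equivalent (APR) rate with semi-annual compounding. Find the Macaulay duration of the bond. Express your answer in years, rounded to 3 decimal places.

Periodic yield y = 0.05. Discount each cash flow and weight by its period:
  t   CF        PV=CF/(1+0.05)^t    t·PV
  1       600.00       571.4286       571.4286
  2       600.00       544.2177     1,088.4354
  3       600.00       518.3026     1,554.9077
  4    10,600.00     8,720.6462    34,882.5849
  Σ                 10,354.5951    38,097.3566
Price P = Σ PV = 10,354.5951.
Macaulay duration = Σ(t·PV) / P = 38,097.3566 / 10,354.5951 = 3.67927 half-year periods.
In years: 3.67927 / 2 = 1.83964 years.

1.840 years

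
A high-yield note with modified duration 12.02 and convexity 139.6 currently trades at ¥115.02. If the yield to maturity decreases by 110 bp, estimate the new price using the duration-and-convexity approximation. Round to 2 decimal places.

¥131.20

Duration effect: -D_mod·Δy = -12.02 × (-0.011) = +0.132220
Convexity effect: ½·C·(Δy)² = 0.5 × 139.6 × (-0.011)² = +0.0084458
ΔP/P ≈ +0.132220 + 0.0084458 = +0.1406658
New price ≈ 115.02 × (1 + 0.1406658) = 131.199380316.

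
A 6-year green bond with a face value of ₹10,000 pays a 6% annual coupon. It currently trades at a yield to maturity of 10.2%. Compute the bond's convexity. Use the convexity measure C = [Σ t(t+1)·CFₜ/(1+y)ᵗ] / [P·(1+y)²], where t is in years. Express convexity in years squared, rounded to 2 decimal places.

With y = 0.102:
  t   CF        PV=CF/(1+0.102)^t    t·PV        t(t+1)·PV
  1       600.00       544.4646       544.4646       1,088.9292
  2       600.00       494.0695       988.1390       2,964.4171
  3       600.00       448.3389     1,345.0168       5,380.0674
  4       600.00       406.8411     1,627.3646       8,136.8230
  5       600.00       369.1843     1,845.9217      11,075.5304
  6    10,600.00     5,918.5633    35,511.3799     248,579.6594
  Σ                  8,181.4619    41,862.2867     277,225.4264
P = 8,181.4619.
Convexity = Σ t(t+1)·PV / [P·(1+y)²] = 277,225.4264 / (8,181.4619 × 1.214404) = 27.90223.

27.90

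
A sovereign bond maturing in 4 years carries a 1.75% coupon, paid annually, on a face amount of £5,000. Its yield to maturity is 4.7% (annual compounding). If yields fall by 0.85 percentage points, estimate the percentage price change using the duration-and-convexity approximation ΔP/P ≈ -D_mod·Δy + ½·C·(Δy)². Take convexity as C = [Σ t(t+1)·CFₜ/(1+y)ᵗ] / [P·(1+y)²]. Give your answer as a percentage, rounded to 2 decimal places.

With y = 0.047:
  t   CF        PV=CF/(1+0.047)^t    t·PV        t(t+1)·PV
  1        87.50        83.5721        83.5721         167.1442
  2        87.50        79.8205       159.6411         478.9233
  3        87.50        76.2374       228.7122         914.8487
  4     5,087.50     4,233.6767    16,934.7070      84,673.5350
  Σ                  4,473.3068    17,406.6324      86,234.4511
P = 4,473.3068; D_Mac = 3.89122 yrs; D_mod = 3.71654 yrs; C = 17.58566.
Duration effect: -3.71654 × (-0.0085) = +0.031591
Convexity effect: 0.5 × 17.58566 × (-0.0085)² = +0.0006353
ΔP/P ≈ +0.031591 + 0.0006353 = +0.032226 = +3.2226%.

+3.22%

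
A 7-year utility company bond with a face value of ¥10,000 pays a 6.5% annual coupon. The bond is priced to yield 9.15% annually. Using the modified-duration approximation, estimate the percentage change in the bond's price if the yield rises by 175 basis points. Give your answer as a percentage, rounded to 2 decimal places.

-9.21%

Periodic yield y = 0.0915. Modified duration first:
  t   CF        PV=CF/(1+0.0915)^t    t·PV
  1       650.00       595.5108       595.5108
  2       650.00       545.5893     1,091.1787
  3       650.00       499.8528     1,499.5584
  4       650.00       457.9504     1,831.8014
  5       650.00       419.5606     2,097.8028
  6       650.00       384.3890     2,306.3338
  7    10,650.00     5,770.1012    40,390.7081
  Σ                  8,672.9540    49,812.8940
P = 8,672.9540; D_Mac = 5.74347 yrs; D_mod = 5.74347/(1+0.0915) = 5.26200 yrs.
ΔP/P ≈ -D_mod · Δy = -5.26200 × (+0.0175) = -0.092085 = -9.2085%.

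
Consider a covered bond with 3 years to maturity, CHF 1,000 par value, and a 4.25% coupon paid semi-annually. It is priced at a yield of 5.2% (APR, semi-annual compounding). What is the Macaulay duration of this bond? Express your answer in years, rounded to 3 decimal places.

Periodic yield y = 0.026. Discount each cash flow and weight by its period:
  t   CF        PV=CF/(1+0.026)^t    t·PV
  1        21.25        20.7115        20.7115
  2        21.25        20.1866        40.3733
  3        21.25        19.6751        59.0253
  4        21.25        19.1765        76.7060
  5        21.25        18.6906        93.4528
  6     1,021.25       875.4834     5,252.9003
  Σ                    973.9237     5,543.1691
Price P = Σ PV = 973.9237.
Macaulay duration = Σ(t·PV) / P = 5,543.1691 / 973.9237 = 5.69158 half-year periods.
In years: 5.69158 / 2 = 2.84579 years.

2.846 years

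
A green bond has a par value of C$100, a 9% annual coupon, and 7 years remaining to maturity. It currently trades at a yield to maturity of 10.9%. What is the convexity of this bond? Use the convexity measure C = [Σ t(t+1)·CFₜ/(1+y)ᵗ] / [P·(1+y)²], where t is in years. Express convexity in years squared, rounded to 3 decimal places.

With y = 0.109:
  t   CF        PV=CF/(1+0.109)^t    t·PV        t(t+1)·PV
  1         9.00         8.1154         8.1154          16.2308
  2         9.00         7.3178        14.6356          43.9067
  3         9.00         6.5985        19.7956          79.1825
  4         9.00         5.9500        23.8000         118.9998
  5         9.00         5.3652        26.8259         160.9556
  6         9.00         4.8379        29.0272         203.1901
  7       109.00        52.8330       369.8313       2,958.6507
  Σ                     91.0178       492.0310       3,581.1162
P = 91.0178.
Convexity = Σ t(t+1)·PV / [P·(1+y)²] = 3,581.1162 / (91.0178 × 1.229881) = 31.99108.

31.991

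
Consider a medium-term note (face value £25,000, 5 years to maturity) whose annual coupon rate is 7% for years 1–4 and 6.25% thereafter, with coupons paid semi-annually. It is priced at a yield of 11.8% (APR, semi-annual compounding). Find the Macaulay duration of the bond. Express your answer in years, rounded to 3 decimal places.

Periodic yield y = 0.059. Discount each cash flow and weight by its period:
  t   CF        PV=CF/(1+0.059)^t    t·PV
  1       875.00       826.2512       826.2512
  2       875.00       780.2183     1,560.4366
  3       875.00       736.7500     2,210.2501
  4       875.00       695.7035     2,782.8142
  5       875.00       656.9439     3,284.7193
  6       875.00       620.3436     3,722.0615
  7       875.00       585.7824     4,100.4769
  8       875.00       553.1468     4,425.1741
  9       781.25       466.3655     4,197.2892
  10   25,781.25    14,532.6351   145,326.3511
  Σ                 20,454.1403   172,435.8241
Price P = Σ PV = 20,454.1403.
Macaulay duration = Σ(t·PV) / P = 172,435.8241 / 20,454.1403 = 8.43036 half-year periods.
In years: 8.43036 / 2 = 4.21518 years.

4.215 years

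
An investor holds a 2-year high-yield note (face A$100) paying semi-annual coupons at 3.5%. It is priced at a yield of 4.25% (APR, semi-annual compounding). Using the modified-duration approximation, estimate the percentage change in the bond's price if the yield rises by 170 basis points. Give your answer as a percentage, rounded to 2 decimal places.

-3.24%

Periodic yield y = 0.02125. Modified duration first:
  t   CF        PV=CF/(1+0.02125)^t    t·PV
  1         1.75         1.7136         1.7136
  2         1.75         1.6779         3.3559
  3         1.75         1.6430         4.9290
  4       101.75        93.5419       374.1676
  Σ                     98.5764       384.1661
P = 98.5764; D_Mac = 3.89714 half-year periods = 1.94857 yrs; D_mod = 1.94857/(1+0.02125) = 1.90802 yrs.
ΔP/P ≈ -D_mod · Δy = -1.90802 × (+0.017) = -0.032436 = -3.2436%.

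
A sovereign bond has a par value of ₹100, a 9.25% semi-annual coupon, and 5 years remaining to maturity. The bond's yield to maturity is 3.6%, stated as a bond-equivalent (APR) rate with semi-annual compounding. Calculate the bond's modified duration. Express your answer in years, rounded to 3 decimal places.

Periodic yield y = 0.018. First find Macaulay duration:
  t   CF        PV=CF/(1+0.018)^t    t·PV
  1        4.625         4.5432         4.5432
  2        4.625         4.4629         8.9258
  3        4.625         4.3840        13.1519
  4        4.625         4.3065        17.2258
  5        4.625         4.2303        21.1516
  6        4.625         4.1555        24.9331
  7        4.625         4.0820        28.5743
  8        4.625         4.0099        32.0789
  9        4.625         3.9390        35.4507
  10     104.625        87.5302       875.3015
  Σ                    125.6434     1,061.3368
P = 125.6434; Macaulay duration = 1,061.3368 / 125.6434 = 8.44721 half-year periods = 4.22361 years.
Modified duration = D_Mac / (1 + y) = 4.22361 / 1.018 = 4.14893 years.

4.149 years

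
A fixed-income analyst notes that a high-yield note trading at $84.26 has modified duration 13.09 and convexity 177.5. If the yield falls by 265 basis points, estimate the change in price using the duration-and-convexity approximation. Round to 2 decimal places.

+$34.48

Duration effect: -D_mod·Δy = -13.09 × (-0.0265) = +0.346885
Convexity effect: ½·C·(Δy)² = 0.5 × 177.5 × (-0.0265)² = +0.0623246875
ΔP/P ≈ +0.346885 + 0.0623246875 = +0.4092096875
ΔP ≈ 84.26 × (+0.4092096875) = +34.48000826875.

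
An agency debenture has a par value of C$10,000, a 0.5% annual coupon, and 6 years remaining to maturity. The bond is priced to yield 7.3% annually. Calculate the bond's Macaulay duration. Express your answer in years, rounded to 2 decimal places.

5.91 years

Periodic yield y = 0.073. Discount each cash flow and weight by its year:
  t   CF        PV=CF/(1+0.073)^t    t·PV
  1        50.00        46.5983        46.5983
  2        50.00        43.4281        86.8561
  3        50.00        40.4735       121.4205
  4        50.00        37.7200       150.8798
  5        50.00        35.1537       175.7686
  6    10,050.00     6,585.1812    39,511.0872
  Σ                  6,788.5548    40,092.6107
Price P = Σ PV = 6,788.5548.
Macaulay duration = Σ(t·PV) / P = 40,092.6107 / 6,788.5548 = 5.90591 years.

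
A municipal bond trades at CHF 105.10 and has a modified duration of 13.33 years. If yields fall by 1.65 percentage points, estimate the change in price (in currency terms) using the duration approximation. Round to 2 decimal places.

+CHF 23.12

Duration approximation: ΔP/P ≈ -D_mod · Δy = -13.33 × (-0.0165) = +0.219945.
ΔP ≈ 105.10 × (+0.219945) = +23.1162195.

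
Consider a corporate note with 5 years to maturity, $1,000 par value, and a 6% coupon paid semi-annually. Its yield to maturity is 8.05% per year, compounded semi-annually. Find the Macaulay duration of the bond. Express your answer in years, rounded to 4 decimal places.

4.3607 years

Periodic yield y = 0.04025. Discount each cash flow and weight by its period:
  t   CF        PV=CF/(1+0.04025)^t    t·PV
  1        30.00        28.8392        28.8392
  2        30.00        27.7234        55.4467
  3        30.00        26.6507        79.9520
  4        30.00        25.6195       102.4779
  5        30.00        24.6282       123.1410
  6        30.00        23.6753       142.0516
  7        30.00        22.7592       159.3145
  8        30.00        21.8786       175.0288
  9        30.00        21.0321       189.2885
  10    1,030.00       694.1606     6,941.6063
  Σ                    916.9667     7,997.1465
Price P = Σ PV = 916.9667.
Macaulay duration = Σ(t·PV) / P = 7,997.1465 / 916.9667 = 8.72131 half-year periods.
In years: 8.72131 / 2 = 4.36065 years.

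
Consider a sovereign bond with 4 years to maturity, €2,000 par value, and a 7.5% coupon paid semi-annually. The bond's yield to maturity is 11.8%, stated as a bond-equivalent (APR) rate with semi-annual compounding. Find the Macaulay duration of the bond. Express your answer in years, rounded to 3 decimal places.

Periodic yield y = 0.059. Discount each cash flow and weight by its period:
  t   CF        PV=CF/(1+0.059)^t    t·PV
  1        75.00        70.8215        70.8215
  2        75.00        66.8759       133.7517
  3        75.00        63.1500       189.4500
  4        75.00        59.6317       238.5269
  5        75.00        56.3095       281.5474
  6        75.00        53.1723       319.0338
  7        75.00        50.2099       351.4695
  8     2,075.00     1,311.7480    10,493.9842
  Σ                  1,731.9189    12,078.5851
Price P = Σ PV = 1,731.9189.
Macaulay duration = Σ(t·PV) / P = 12,078.5851 / 1,731.9189 = 6.97411 half-year periods.
In years: 6.97411 / 2 = 3.48705 years.

3.487 years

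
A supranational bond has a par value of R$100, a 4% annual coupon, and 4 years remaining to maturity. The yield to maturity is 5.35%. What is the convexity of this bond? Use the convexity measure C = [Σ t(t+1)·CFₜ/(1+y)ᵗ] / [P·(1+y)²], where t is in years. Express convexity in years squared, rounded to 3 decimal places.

With y = 0.0535:
  t   CF        PV=CF/(1+0.0535)^t    t·PV        t(t+1)·PV
  1         4.00         3.7969         3.7969           7.5937
  2         4.00         3.6041         7.2081          21.6243
  3         4.00         3.4210        10.2631          41.0523
  4       104.00        84.4297       337.7187       1,688.5937
  Σ                     95.2516       358.9868       1,758.8641
P = 95.2516.
Convexity = Σ t(t+1)·PV / [P·(1+y)²] = 1,758.8641 / (95.2516 × 1.109862) = 16.63760.

16.638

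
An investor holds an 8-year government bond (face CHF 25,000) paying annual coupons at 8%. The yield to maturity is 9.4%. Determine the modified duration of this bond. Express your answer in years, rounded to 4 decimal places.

5.5996 years

Periodic yield y = 0.094. First find Macaulay duration:
  t   CF        PV=CF/(1+0.094)^t    t·PV
  1     2,000.00     1,828.1536     1,828.1536
  2     2,000.00     1,671.0727     3,342.1455
  3     2,000.00     1,527.4888     4,582.4663
  4     2,000.00     1,396.2420     5,584.9681
  5     2,000.00     1,276.2724     6,381.3621
  6     2,000.00     1,166.6110     6,999.6659
  7     2,000.00     1,066.3720     7,464.6041
  8    27,000.00    13,159.0697   105,272.5578
  Σ                 23,091.2823   141,455.9235
P = 23,091.2823; Macaulay duration = 141,455.9235 / 23,091.2823 = 6.12594 years.
Modified duration = D_Mac / (1 + y) = 6.12594 / 1.094 = 5.59958 years.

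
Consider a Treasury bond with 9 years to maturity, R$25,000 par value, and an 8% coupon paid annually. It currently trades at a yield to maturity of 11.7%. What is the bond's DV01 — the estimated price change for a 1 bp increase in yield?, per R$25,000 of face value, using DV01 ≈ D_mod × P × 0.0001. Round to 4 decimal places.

R$11.5662

Periodic yield y = 0.117.
  t   CF        PV=CF/(1+0.117)^t    t·PV
  1     2,000.00     1,790.5103     1,790.5103
  2     2,000.00     1,602.9636     3,205.9271
  3     2,000.00     1,435.0614     4,305.1841
  4     2,000.00     1,284.7461     5,138.9843
  5     2,000.00     1,150.1755     5,750.8777
  6     2,000.00     1,029.7006     6,178.2035
  7     2,000.00       921.8447     6,452.9132
  8     2,000.00       825.2863     6,602.2900
  9    27,000.00     9,974.3638    89,769.2746
  Σ                 20,014.6523   129,194.1649
P = 20,014.6523; D_Mac = 6.45498 yrs; D_mod = 5.77885 yrs.
DV01 ≈ 5.77885 × 20,014.6523 × 0.0001 = 11.566174.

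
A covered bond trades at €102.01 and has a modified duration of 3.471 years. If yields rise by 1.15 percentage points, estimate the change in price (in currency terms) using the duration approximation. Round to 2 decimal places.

Duration approximation: ΔP/P ≈ -D_mod · Δy = -3.471 × (+0.0115) = -0.0399165.
ΔP ≈ 102.01 × (-0.0399165) = -4.071882165.

-€4.07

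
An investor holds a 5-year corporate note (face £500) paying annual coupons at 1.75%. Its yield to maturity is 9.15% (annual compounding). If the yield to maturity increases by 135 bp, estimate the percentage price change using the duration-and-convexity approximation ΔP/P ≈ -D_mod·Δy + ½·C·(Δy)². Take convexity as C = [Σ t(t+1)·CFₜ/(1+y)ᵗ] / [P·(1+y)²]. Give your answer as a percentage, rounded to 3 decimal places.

-5.712%

With y = 0.0915:
  t   CF        PV=CF/(1+0.0915)^t    t·PV        t(t+1)·PV
  1         8.75         8.0165         8.0165          16.0330
  2         8.75         7.3445        14.6889          44.0668
  3         8.75         6.7288        20.1864          80.7455
  4         8.75         6.1647        24.6589         123.2943
  5       508.75       328.3868     1,641.9341       9,851.6047
  Σ                    356.6413     1,709.4848      10,115.7443
P = 356.6413; D_Mac = 4.79329 yrs; D_mod = 4.39147 yrs; C = 23.80777.
Duration effect: -4.39147 × (+0.0135) = -0.059285
Convexity effect: 0.5 × 23.80777 × (0.0135)² = +0.0021695
ΔP/P ≈ -0.059285 + 0.0021695 = -0.057115 = -5.7115%.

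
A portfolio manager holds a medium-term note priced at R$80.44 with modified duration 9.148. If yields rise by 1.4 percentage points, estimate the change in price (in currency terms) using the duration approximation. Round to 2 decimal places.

-R$10.30

Duration approximation: ΔP/P ≈ -D_mod · Δy = -9.148 × (+0.014) = -0.128072.
ΔP ≈ 80.44 × (-0.128072) = -10.30211168.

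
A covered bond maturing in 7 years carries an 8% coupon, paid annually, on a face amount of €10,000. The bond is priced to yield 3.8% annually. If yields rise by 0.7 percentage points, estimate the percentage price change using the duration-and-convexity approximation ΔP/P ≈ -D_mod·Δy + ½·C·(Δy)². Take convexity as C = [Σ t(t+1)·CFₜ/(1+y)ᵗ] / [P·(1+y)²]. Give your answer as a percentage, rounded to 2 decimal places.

With y = 0.038:
  t   CF        PV=CF/(1+0.038)^t    t·PV        t(t+1)·PV
  1       800.00       770.7129       770.7129       1,541.4258
  2       800.00       742.4980     1,484.9960       4,454.9879
  3       800.00       715.3160     2,145.9479       8,583.7917
  4       800.00       689.1291     2,756.5163      13,782.5815
  5       800.00       663.9008     3,319.5042      19,917.0253
  6       800.00       639.5962     3,837.5771      26,863.0398
  7    10,800.00     8,318.4475    58,229.1326     465,833.0610
  Σ                 12,539.6005    72,544.3871     540,975.9130
P = 12,539.6005; D_Mac = 5.78522 yrs; D_mod = 5.57343 yrs; C = 40.04050.
Duration effect: -5.57343 × (+0.007) = -0.039014
Convexity effect: 0.5 × 40.04050 × (0.007)² = +0.0009810
ΔP/P ≈ -0.039014 + 0.0009810 = -0.038033 = -3.8033%.

-3.80%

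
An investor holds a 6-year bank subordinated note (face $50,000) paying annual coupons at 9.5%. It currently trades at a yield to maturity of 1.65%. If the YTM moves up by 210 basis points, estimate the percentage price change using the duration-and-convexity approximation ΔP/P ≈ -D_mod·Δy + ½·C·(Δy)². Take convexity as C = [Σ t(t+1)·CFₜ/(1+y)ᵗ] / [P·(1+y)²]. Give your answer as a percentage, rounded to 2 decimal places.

With y = 0.0165:
  t   CF        PV=CF/(1+0.0165)^t    t·PV        t(t+1)·PV
  1     4,750.00     4,672.8972     4,672.8972       9,345.7944
  2     4,750.00     4,597.0459     9,194.0919      27,582.2756
  3     4,750.00     4,522.4259    13,567.2777      54,269.1109
  4     4,750.00     4,449.0171    17,796.0685      88,980.3426
  5     4,750.00     4,376.7999    21,883.9996     131,303.9979
  6    54,750.00    49,629.4915   297,776.9491   2,084,438.6439
  Σ                 72,247.6776   364,891.2841   2,395,920.1653
P = 72,247.6776; D_Mac = 5.05056 yrs; D_mod = 4.96858 yrs; C = 32.09473.
Duration effect: -4.96858 × (+0.021) = -0.104340
Convexity effect: 0.5 × 32.09473 × (0.021)² = +0.0070769
ΔP/P ≈ -0.104340 + 0.0070769 = -0.097263 = -9.7263%.

-9.73%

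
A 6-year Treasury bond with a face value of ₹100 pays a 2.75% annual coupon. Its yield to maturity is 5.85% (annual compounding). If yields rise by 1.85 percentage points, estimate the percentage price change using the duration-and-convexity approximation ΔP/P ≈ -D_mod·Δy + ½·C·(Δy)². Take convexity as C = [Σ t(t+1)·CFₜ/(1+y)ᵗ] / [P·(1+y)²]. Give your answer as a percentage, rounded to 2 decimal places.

-9.16%

With y = 0.0585:
  t   CF        PV=CF/(1+0.0585)^t    t·PV        t(t+1)·PV
  1         2.75         2.5980         2.5980           5.1960
  2         2.75         2.4544         4.9089          14.7266
  3         2.75         2.3188         6.9563          27.8254
  4         2.75         2.1906         8.7625          43.8126
  5         2.75         2.0696        10.3478          62.0869
  6       102.75        73.0528       438.3166       3,068.2161
  Σ                     84.6842       471.8901       3,221.8636
P = 84.6842; D_Mac = 5.57235 yrs; D_mod = 5.26439 yrs; C = 33.95651.
Duration effect: -5.26439 × (+0.0185) = -0.097391
Convexity effect: 0.5 × 33.95651 × (0.0185)² = +0.0058108
ΔP/P ≈ -0.097391 + 0.0058108 = -0.091580 = -9.1580%.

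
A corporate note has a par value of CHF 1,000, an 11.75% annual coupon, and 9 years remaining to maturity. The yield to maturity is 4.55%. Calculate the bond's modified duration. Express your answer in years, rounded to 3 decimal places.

Periodic yield y = 0.0455. First find Macaulay duration:
  t   CF        PV=CF/(1+0.0455)^t    t·PV
  1       117.50       112.3864       112.3864
  2       117.50       107.4954       214.9908
  3       117.50       102.8172       308.4516
  4       117.50        98.3426       393.3704
  5       117.50        94.0628       470.3138
  6       117.50        89.9692       539.8149
  7       117.50        86.0537       602.3760
  8       117.50        82.3087       658.4693
  9     1,117.50       748.7403     6,738.6625
  Σ                  1,522.1762    10,038.8357
P = 1,522.1762; Macaulay duration = 10,038.8357 / 1,522.1762 = 6.59506 years.
Modified duration = D_Mac / (1 + y) = 6.59506 / 1.0455 = 6.30804 years.

6.308 years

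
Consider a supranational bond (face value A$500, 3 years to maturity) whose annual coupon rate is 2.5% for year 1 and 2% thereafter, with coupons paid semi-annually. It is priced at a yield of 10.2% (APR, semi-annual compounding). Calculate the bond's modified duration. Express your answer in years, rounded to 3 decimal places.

Periodic yield y = 0.051. First find Macaulay duration:
  t   CF        PV=CF/(1+0.051)^t    t·PV
  1         6.25         5.9467         5.9467
  2         6.25         5.6582        11.3163
  3         5.00         4.3069        12.9206
  4         5.00         4.0979        16.3915
  5         5.00         3.8990        19.4951
  6       505.00       374.6926     2,248.1554
  Σ                    398.6012     2,314.2257
P = 398.6012; Macaulay duration = 2,314.2257 / 398.6012 = 5.80587 half-year periods = 2.90293 years.
Modified duration = D_Mac / (1 + y) = 2.90293 / 1.051 = 2.76207 years.

2.762 years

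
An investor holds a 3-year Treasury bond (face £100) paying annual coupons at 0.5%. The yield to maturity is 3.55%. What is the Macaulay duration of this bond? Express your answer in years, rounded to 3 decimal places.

Periodic yield y = 0.0355. Discount each cash flow and weight by its year:
  t   CF        PV=CF/(1+0.0355)^t    t·PV
  1         0.50         0.4829         0.4829
  2         0.50         0.4663         0.9326
  3       100.50        90.5140       271.5420
  Σ                     91.4632       272.9575
Price P = Σ PV = 91.4632.
Macaulay duration = Σ(t·PV) / P = 272.9575 / 91.4632 = 2.98434 years.

2.984 years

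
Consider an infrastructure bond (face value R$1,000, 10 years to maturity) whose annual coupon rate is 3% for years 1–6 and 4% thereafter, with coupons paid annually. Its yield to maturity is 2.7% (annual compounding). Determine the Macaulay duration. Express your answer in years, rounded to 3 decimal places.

Periodic yield y = 0.027. Discount each cash flow and weight by its year:
  t   CF        PV=CF/(1+0.027)^t    t·PV
  1        30.00        29.2113        29.2113
  2        30.00        28.4433        56.8867
  3        30.00        27.6955        83.0866
  4        30.00        26.9674       107.8697
  5        30.00        26.2584       131.2922
  6        30.00        25.5681       153.4086
  7        40.00        33.1946       232.3619
  8        40.00        32.3219       258.5749
  9        40.00        31.4721       283.2491
  10    1,040.00       796.7625     7,967.6253
  Σ                  1,057.8952     9,303.5664
Price P = Σ PV = 1,057.8952.
Macaulay duration = Σ(t·PV) / P = 9,303.5664 / 1,057.8952 = 8.79441 years.

8.794 years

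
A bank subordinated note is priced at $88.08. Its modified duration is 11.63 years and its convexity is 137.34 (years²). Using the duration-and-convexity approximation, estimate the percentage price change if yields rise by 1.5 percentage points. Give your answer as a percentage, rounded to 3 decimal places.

Duration effect: -D_mod·Δy = -11.63 × (+0.015) = -0.174450
Convexity effect: ½·C·(Δy)² = 0.5 × 137.34 × (0.015)² = +0.01545075
ΔP/P ≈ -0.174450 + 0.01545075 = -0.15899925
= -15.899925%.

-15.900%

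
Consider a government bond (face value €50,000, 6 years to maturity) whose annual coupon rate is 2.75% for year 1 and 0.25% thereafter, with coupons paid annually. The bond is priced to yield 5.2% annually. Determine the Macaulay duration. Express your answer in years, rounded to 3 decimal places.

Periodic yield y = 0.052. Discount each cash flow and weight by its year:
  t   CF        PV=CF/(1+0.052)^t    t·PV
  1     1,375.00     1,307.0342     1,307.0342
  2       125.00       112.9480       225.8960
  3       125.00       107.3650       322.0950
  4       125.00       102.0580       408.2320
  5       125.00        97.0133       485.0665
  6    50,125.00    36,979.4074   221,876.4441
  Σ                 38,705.8259   224,624.7679
Price P = Σ PV = 38,705.8259.
Macaulay duration = Σ(t·PV) / P = 224,624.7679 / 38,705.8259 = 5.80338 years.

5.803 years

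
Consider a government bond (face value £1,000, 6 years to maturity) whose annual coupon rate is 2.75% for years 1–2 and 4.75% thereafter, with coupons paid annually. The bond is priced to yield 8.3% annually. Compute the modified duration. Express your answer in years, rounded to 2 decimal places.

Periodic yield y = 0.083. First find Macaulay duration:
  t   CF        PV=CF/(1+0.083)^t    t·PV
  1        27.50        25.3924        25.3924
  2        27.50        23.4464        46.8928
  3        47.50        37.3945       112.1836
  4        47.50        34.5287       138.1147
  5        47.50        31.8824       159.4121
  6     1,047.50       649.2071     3,895.2429
  Σ                    801.8516     4,377.2385
P = 801.8516; Macaulay duration = 4,377.2385 / 801.8516 = 5.45891 years.
Modified duration = D_Mac / (1 + y) = 5.45891 / 1.083 = 5.04055 years.

5.04 years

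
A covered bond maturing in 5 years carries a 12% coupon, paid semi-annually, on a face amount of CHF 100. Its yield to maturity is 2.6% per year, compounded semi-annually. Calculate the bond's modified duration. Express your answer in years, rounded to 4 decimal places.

Periodic yield y = 0.013. First find Macaulay duration:
  t   CF        PV=CF/(1+0.013)^t    t·PV
  1         6.00         5.9230         5.9230
  2         6.00         5.8470        11.6940
  3         6.00         5.7720        17.3159
  4         6.00         5.6979        22.7915
  5         6.00         5.6248        28.1238
  6         6.00         5.5526        33.3155
  7         6.00         5.4813        38.3692
  8         6.00         5.4110        43.2878
  9         6.00         5.3415        48.0738
  10      106.00        93.1561       931.5612
  Σ                    143.8071     1,180.4558
P = 143.8071; Macaulay duration = 1,180.4558 / 143.8071 = 8.20860 half-year periods = 4.10430 years.
Modified duration = D_Mac / (1 + y) = 4.10430 / 1.013 = 4.05163 years.

4.0516 years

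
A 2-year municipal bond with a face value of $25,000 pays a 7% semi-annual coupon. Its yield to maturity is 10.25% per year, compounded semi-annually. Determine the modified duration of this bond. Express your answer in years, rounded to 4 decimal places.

1.8049 years

Periodic yield y = 0.05125. First find Macaulay duration:
  t   CF        PV=CF/(1+0.05125)^t    t·PV
  1       875.00       832.3424       832.3424
  2       875.00       791.7645     1,583.5290
  3       875.00       753.1648     2,259.4945
  4    25,875.00    21,186.3588    84,745.4353
  Σ                 23,563.6306    89,420.8012
P = 23,563.6306; Macaulay duration = 89,420.8012 / 23,563.6306 = 3.79487 half-year periods = 1.89743 years.
Modified duration = D_Mac / (1 + y) = 1.89743 / 1.05125 = 1.80493 years.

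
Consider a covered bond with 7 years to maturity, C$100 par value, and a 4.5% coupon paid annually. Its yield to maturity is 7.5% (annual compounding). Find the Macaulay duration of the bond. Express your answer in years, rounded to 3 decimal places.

6.068 years

Periodic yield y = 0.075. Discount each cash flow and weight by its year:
  t   CF        PV=CF/(1+0.075)^t    t·PV
  1         4.50         4.1860         4.1860
  2         4.50         3.8940         7.7880
  3         4.50         3.6223        10.8670
  4         4.50         3.3696        13.4784
  5         4.50         3.1345        15.6726
  6         4.50         2.9158        17.4950
  7       104.50        62.9879       440.9152
  Σ                     84.1102       510.4022
Price P = Σ PV = 84.1102.
Macaulay duration = Σ(t·PV) / P = 510.4022 / 84.1102 = 6.06826 years.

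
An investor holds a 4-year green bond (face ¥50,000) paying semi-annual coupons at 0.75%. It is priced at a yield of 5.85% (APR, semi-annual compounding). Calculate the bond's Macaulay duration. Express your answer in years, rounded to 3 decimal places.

Periodic yield y = 0.02925. Discount each cash flow and weight by its period:
  t   CF        PV=CF/(1+0.02925)^t    t·PV
  1       187.50       182.1715       182.1715
  2       187.50       176.9944       353.9888
  3       187.50       171.9644       515.8933
  4       187.50       167.0774       668.3097
  5       187.50       162.3293       811.6465
  6       187.50       157.7161       946.2966
  7       187.50       153.2340     1,072.6380
  8    50,187.50    39,850.0212   318,800.1700
  Σ                 41,021.5084   323,351.1143
Price P = Σ PV = 41,021.5084.
Macaulay duration = Σ(t·PV) / P = 323,351.1143 / 41,021.5084 = 7.88248 half-year periods.
In years: 7.88248 / 2 = 3.94124 years.

3.941 years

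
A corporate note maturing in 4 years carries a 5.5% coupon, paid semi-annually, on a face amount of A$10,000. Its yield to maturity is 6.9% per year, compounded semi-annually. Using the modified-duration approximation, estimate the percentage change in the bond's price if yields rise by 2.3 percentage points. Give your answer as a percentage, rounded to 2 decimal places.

-8.08%

Periodic yield y = 0.0345. Modified duration first:
  t   CF        PV=CF/(1+0.0345)^t    t·PV
  1       275.00       265.8289       265.8289
  2       275.00       256.9637       513.9273
  3       275.00       248.3941       745.1822
  4       275.00       240.1103       960.4410
  5       275.00       232.1027     1,160.5136
  6       275.00       224.3622     1,346.1733
  7       275.00       216.8799     1,518.1590
  8    10,275.00     7,833.1757    62,665.4060
  Σ                  9,517.8174    69,175.6313
P = 9,517.8174; D_Mac = 7.26801 half-year periods = 3.63401 yrs; D_mod = 3.63401/(1+0.0345) = 3.51281 yrs.
ΔP/P ≈ -D_mod · Δy = -3.51281 × (+0.023) = -0.080795 = -8.0795%.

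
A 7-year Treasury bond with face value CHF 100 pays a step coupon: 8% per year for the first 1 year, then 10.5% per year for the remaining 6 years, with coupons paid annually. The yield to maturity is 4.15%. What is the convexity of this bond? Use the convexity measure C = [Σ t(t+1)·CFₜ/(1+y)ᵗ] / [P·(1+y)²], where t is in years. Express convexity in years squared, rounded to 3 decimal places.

38.244

With y = 0.0415:
  t   CF        PV=CF/(1+0.0415)^t    t·PV        t(t+1)·PV
  1         8.00         7.6812         7.6812          15.3625
  2        10.50         9.6799        19.3598          58.0794
  3        10.50         9.2942        27.8826         111.5303
  4        10.50         8.9238        35.6954         178.4770
  5        10.50         8.5683        42.8413         257.0480
  6        10.50         8.2269        49.3611         345.5278
  7       110.50        83.1280       581.8960       4,655.1683
  Σ                    135.5023       764.7175       5,621.1931
P = 135.5023.
Convexity = Σ t(t+1)·PV / [P·(1+y)²] = 5,621.1931 / (135.5023 × 1.084722) = 38.24400.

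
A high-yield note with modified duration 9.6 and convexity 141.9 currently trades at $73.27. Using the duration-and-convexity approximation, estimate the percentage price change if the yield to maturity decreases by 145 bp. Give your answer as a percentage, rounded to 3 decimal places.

Duration effect: -D_mod·Δy = -9.6 × (-0.0145) = +0.139200
Convexity effect: ½·C·(Δy)² = 0.5 × 141.9 × (-0.0145)² = +0.0149172375
ΔP/P ≈ +0.139200 + 0.0149172375 = +0.1541172375
= +15.41172375%.

+15.412%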